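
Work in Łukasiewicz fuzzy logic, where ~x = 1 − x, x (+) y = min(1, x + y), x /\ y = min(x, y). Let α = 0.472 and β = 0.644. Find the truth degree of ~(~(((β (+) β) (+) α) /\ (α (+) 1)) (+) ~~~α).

0.472

β (+) β = min(1, 0.644 + 0.644) = min(1, 1.288) = 1.000
(β (+) β) (+) α = min(1, 1.000 + 0.472) = min(1, 1.472) = 1.000
α (+) 1 = min(1, 0.472 + 1.000) = min(1, 1.472) = 1.000
((β (+) β) (+) α) /\ (α (+) 1) = min(1.000, 1.000) = 1.000
~(((β (+) β) (+) α) /\ (α (+) 1)) = 1 − 1.000 = 0.000
~α = 1 − 0.472 = 0.528
~~α = 1 − 0.528 = 0.472
~~~α = 1 − 0.472 = 0.528
~(((β (+) β) (+) α) /\ (α (+) 1)) (+) ~~~α = min(1, 0.000 + 0.528) = min(1, 0.528) = 0.528
~(~(((β (+) β) (+) α) /\ (α (+) 1)) (+) ~~~α) = 1 − 0.528 = 0.472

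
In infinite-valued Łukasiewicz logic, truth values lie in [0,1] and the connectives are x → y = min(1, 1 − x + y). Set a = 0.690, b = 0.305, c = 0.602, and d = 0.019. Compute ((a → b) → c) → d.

0.032

a → b = min(1, 1 − 0.690 + 0.305) = min(1, 0.615) = 0.615
(a → b) → c = min(1, 1 − 0.615 + 0.602) = min(1, 0.987) = 0.987
((a → b) → c) → d = min(1, 1 − 0.987 + 0.019) = min(1, 0.032) = 0.032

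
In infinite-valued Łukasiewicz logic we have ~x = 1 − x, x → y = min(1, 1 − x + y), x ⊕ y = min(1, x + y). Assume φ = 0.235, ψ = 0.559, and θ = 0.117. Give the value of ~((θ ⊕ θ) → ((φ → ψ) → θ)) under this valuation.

0.117

θ ⊕ θ = min(1, 0.117 + 0.117) = min(1, 0.234) = 0.234
φ → ψ = min(1, 1 − 0.235 + 0.559) = min(1, 1.324) = 1.000
(φ → ψ) → θ = min(1, 1 − 1.000 + 0.117) = min(1, 0.117) = 0.117
(θ ⊕ θ) → ((φ → ψ) → θ) = min(1, 1 − 0.234 + 0.117) = min(1, 0.883) = 0.883
~((θ ⊕ θ) → ((φ → ψ) → θ)) = 1 − 0.883 = 0.117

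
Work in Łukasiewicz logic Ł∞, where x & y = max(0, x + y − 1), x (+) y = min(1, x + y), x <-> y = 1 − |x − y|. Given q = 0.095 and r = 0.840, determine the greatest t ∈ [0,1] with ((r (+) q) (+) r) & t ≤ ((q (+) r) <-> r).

r (+) q = min(1, 0.840 + 0.095) = min(1, 0.935) = 0.935
(r (+) q) (+) r = min(1, 0.935 + 0.840) = min(1, 1.775) = 1.000
So the left factor is (r (+) q) (+) r = 1.000.
q (+) r = min(1, 0.095 + 0.840) = min(1, 0.935) = 0.935
(q (+) r) <-> r = 1 − |0.935 − 0.840| = 1 − 0.095 = 0.905
So the right-hand bound is (q (+) r) <-> r = 0.905.
The residuum of the Łukasiewicz t-norm gives the supremum: min(1, 1 − 1.000 + 0.905).
1 − 1.000 + 0.905 = 0.905, so t = min(1, 0.905) = 0.905.
Check: 1.000 & 0.905 = max(0, 0.905) = 0.905 ≤ 0.905.

0.905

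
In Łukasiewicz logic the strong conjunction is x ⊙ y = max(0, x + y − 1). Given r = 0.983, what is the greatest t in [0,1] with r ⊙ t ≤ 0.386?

0.403

The residuum of the Łukasiewicz t-norm gives the supremum: min(1, 1 − 0.983 + 0.386).
1 − 0.983 + 0.386 = 0.403, so t = min(1, 0.403) = 0.403.
Check: 0.983 ⊙ 0.403 = max(0, 0.386) = 0.386 ≤ 0.386.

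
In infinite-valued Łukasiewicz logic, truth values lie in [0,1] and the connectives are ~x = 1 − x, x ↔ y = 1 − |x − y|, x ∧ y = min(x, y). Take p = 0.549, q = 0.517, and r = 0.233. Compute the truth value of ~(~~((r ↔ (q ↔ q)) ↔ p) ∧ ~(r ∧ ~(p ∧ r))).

0.316

q ↔ q = 1 − |0.517 − 0.517| = 1 − 0.000 = 1.000
r ↔ (q ↔ q) = 1 − |0.233 − 1.000| = 1 − 0.767 = 0.233
(r ↔ (q ↔ q)) ↔ p = 1 − |0.233 − 0.549| = 1 − 0.316 = 0.684
~((r ↔ (q ↔ q)) ↔ p) = 1 − 0.684 = 0.316
~~((r ↔ (q ↔ q)) ↔ p) = 1 − 0.316 = 0.684
p ∧ r = min(0.549, 0.233) = 0.233
~(p ∧ r) = 1 − 0.233 = 0.767
r ∧ ~(p ∧ r) = min(0.233, 0.767) = 0.233
~(r ∧ ~(p ∧ r)) = 1 − 0.233 = 0.767
~~((r ↔ (q ↔ q)) ↔ p) ∧ ~(r ∧ ~(p ∧ r)) = min(0.684, 0.767) = 0.684
~(~~((r ↔ (q ↔ q)) ↔ p) ∧ ~(r ∧ ~(p ∧ r))) = 1 − 0.684 = 0.316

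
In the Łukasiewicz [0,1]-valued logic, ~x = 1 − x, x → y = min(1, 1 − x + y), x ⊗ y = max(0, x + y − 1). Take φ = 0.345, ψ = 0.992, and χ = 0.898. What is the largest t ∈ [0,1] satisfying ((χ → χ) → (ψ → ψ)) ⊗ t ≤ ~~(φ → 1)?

1.000

χ → χ = min(1, 1 − 0.898 + 0.898) = min(1, 1.000) = 1.000
ψ → ψ = min(1, 1 − 0.992 + 0.992) = min(1, 1.000) = 1.000
(χ → χ) → (ψ → ψ) = min(1, 1 − 1.000 + 1.000) = min(1, 1.000) = 1.000
So the left factor is (χ → χ) → (ψ → ψ) = 1.000.
φ → 1 = min(1, 1 − 0.345 + 1.000) = min(1, 1.655) = 1.000
~(φ → 1) = 1 − 1.000 = 0.000
~~(φ → 1) = 1 − 0.000 = 1.000
So the right-hand bound is ~~(φ → 1) = 1.000.
The residuum of the Łukasiewicz t-norm gives the supremum: min(1, 1 − 1.000 + 1.000).
1 − 1.000 + 1.000 = 1.000, so t = min(1, 1.000) = 1.000.
Check: 1.000 ⊗ 1.000 = max(0, 1.000) = 1.000 ≤ 1.000.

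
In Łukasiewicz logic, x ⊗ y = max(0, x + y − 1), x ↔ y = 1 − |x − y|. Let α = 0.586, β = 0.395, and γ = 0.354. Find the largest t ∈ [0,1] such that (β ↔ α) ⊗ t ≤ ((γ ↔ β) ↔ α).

β ↔ α = 1 − |0.395 − 0.586| = 1 − 0.191 = 0.809
So the left factor is β ↔ α = 0.809.
γ ↔ β = 1 − |0.354 − 0.395| = 1 − 0.041 = 0.959
(γ ↔ β) ↔ α = 1 − |0.959 − 0.586| = 1 − 0.373 = 0.627
So the right-hand bound is (γ ↔ β) ↔ α = 0.627.
The residuum of the Łukasiewicz t-norm gives the supremum: min(1, 1 − 0.809 + 0.627).
1 − 0.809 + 0.627 = 0.818, so t = min(1, 0.818) = 0.818.
Check: 0.809 ⊗ 0.818 = max(0, 0.627) = 0.627 ≤ 0.627.

0.818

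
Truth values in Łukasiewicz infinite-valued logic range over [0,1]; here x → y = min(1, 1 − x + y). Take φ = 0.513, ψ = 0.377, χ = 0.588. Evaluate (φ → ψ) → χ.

φ → ψ = min(1, 1 − 0.513 + 0.377) = min(1, 0.864) = 0.864
(φ → ψ) → χ = min(1, 1 − 0.864 + 0.588) = min(1, 0.724) = 0.724

0.724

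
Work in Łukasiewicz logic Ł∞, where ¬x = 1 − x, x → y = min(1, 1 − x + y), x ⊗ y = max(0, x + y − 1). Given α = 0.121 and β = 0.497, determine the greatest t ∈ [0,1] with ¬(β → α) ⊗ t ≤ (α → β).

1.000

β → α = min(1, 1 − 0.497 + 0.121) = min(1, 0.624) = 0.624
¬(β → α) = 1 − 0.624 = 0.376
So the left factor is ¬(β → α) = 0.376.
α → β = min(1, 1 − 0.121 + 0.497) = min(1, 1.376) = 1.000
So the right-hand bound is α → β = 1.000.
The residuum of the Łukasiewicz t-norm gives the supremum: min(1, 1 − 0.376 + 1.000).
1 − 0.376 + 1.000 = 1.624, so t = min(1, 1.624) = 1.000.
Check: 0.376 ⊗ 1.000 = max(0, 0.376) = 0.376 ≤ 1.000.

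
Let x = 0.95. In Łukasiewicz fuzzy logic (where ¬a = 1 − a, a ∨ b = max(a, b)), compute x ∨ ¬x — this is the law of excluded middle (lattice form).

¬x = 1 − 0.95 = 0.05
x ∨ ¬x = max(0.95, 0.05) = 0.95
(The value 0.95 < 1 shows this instance is not satisfied; not a Ł∞-tautology — its value is max(a, 1−a).)

0.95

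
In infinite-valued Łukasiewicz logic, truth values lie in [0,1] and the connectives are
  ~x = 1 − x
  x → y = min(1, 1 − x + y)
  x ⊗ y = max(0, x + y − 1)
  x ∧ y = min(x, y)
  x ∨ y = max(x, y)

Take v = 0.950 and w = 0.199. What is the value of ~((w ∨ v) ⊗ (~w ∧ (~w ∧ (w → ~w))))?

w ∨ v = max(0.199, 0.950) = 0.950
~w = 1 − 0.199 = 0.801
w → ~w = min(1, 1 − 0.199 + 0.801) = min(1, 1.602) = 1.000
~w ∧ (w → ~w) = min(0.801, 1.000) = 0.801
~w ∧ (~w ∧ (w → ~w)) = min(0.801, 0.801) = 0.801
(w ∨ v) ⊗ (~w ∧ (~w ∧ (w → ~w))) = max(0, 0.950 + 0.801 − 1) = max(0, 0.751) = 0.751
~((w ∨ v) ⊗ (~w ∧ (~w ∧ (w → ~w)))) = 1 − 0.751 = 0.249

0.249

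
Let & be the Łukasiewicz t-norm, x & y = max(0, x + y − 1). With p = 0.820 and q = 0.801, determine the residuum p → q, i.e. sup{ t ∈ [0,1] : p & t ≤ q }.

The residuum of the Łukasiewicz t-norm gives the supremum: min(1, 1 − 0.820 + 0.801).
1 − 0.820 + 0.801 = 0.981, so t = min(1, 0.981) = 0.981.
Check: 0.820 & 0.981 = max(0, 0.801) = 0.801 ≤ 0.801.

0.981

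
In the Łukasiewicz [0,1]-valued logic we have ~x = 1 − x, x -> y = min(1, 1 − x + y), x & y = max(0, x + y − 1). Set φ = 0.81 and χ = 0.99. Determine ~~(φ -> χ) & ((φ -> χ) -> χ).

0.99

φ -> χ = min(1, 1 − 0.81 + 0.99) = min(1, 1.18) = 1.00
~(φ -> χ) = 1 − 1.00 = 0.00
~~(φ -> χ) = 1 − 0.00 = 1.00
(φ -> χ) -> χ = min(1, 1 − 1.00 + 0.99) = min(1, 0.99) = 0.99
~~(φ -> χ) & ((φ -> χ) -> χ) = max(0, 1.00 + 0.99 − 1) = max(0, 0.99) = 0.99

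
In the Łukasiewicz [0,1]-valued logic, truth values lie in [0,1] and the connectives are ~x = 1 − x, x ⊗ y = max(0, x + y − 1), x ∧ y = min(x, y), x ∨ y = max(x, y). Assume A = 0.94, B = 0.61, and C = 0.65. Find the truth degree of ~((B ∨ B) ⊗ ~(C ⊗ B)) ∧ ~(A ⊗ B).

B ∨ B = max(0.61, 0.61) = 0.61
C ⊗ B = max(0, 0.65 + 0.61 − 1) = max(0, 0.26) = 0.26
~(C ⊗ B) = 1 − 0.26 = 0.74
(B ∨ B) ⊗ ~(C ⊗ B) = max(0, 0.61 + 0.74 − 1) = max(0, 0.35) = 0.35
~((B ∨ B) ⊗ ~(C ⊗ B)) = 1 − 0.35 = 0.65
A ⊗ B = max(0, 0.94 + 0.61 − 1) = max(0, 0.55) = 0.55
~(A ⊗ B) = 1 − 0.55 = 0.45
~((B ∨ B) ⊗ ~(C ⊗ B)) ∧ ~(A ⊗ B) = min(0.65, 0.45) = 0.45

0.45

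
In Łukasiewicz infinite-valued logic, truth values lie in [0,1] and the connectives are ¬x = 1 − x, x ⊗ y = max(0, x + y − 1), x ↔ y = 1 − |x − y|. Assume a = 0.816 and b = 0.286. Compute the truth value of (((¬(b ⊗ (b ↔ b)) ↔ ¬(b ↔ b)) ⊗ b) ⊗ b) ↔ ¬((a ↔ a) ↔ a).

0.816

b ↔ b = 1 − |0.286 − 0.286| = 1 − 0.000 = 1.000
b ⊗ (b ↔ b) = max(0, 0.286 + 1.000 − 1) = max(0, 0.286) = 0.286
¬(b ⊗ (b ↔ b)) = 1 − 0.286 = 0.714
¬(b ↔ b) = 1 − 1.000 = 0.000
¬(b ⊗ (b ↔ b)) ↔ ¬(b ↔ b) = 1 − |0.714 − 0.000| = 1 − 0.714 = 0.286
(¬(b ⊗ (b ↔ b)) ↔ ¬(b ↔ b)) ⊗ b = max(0, 0.286 + 0.286 − 1) = max(0, -0.428) = 0.000
((¬(b ⊗ (b ↔ b)) ↔ ¬(b ↔ b)) ⊗ b) ⊗ b = max(0, 0.000 + 0.286 − 1) = max(0, -0.714) = 0.000
a ↔ a = 1 − |0.816 − 0.816| = 1 − 0.000 = 1.000
(a ↔ a) ↔ a = 1 − |1.000 − 0.816| = 1 − 0.184 = 0.816
¬((a ↔ a) ↔ a) = 1 − 0.816 = 0.184
(((¬(b ⊗ (b ↔ b)) ↔ ¬(b ↔ b)) ⊗ b) ⊗ b) ↔ ¬((a ↔ a) ↔ a) = 1 − |0.000 − 0.184| = 1 − 0.184 = 0.816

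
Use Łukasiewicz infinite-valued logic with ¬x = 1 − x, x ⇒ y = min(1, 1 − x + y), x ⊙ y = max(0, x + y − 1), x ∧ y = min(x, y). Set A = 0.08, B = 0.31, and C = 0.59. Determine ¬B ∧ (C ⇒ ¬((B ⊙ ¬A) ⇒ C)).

¬B = 1 − 0.31 = 0.69
¬A = 1 − 0.08 = 0.92
B ⊙ ¬A = max(0, 0.31 + 0.92 − 1) = max(0, 0.23) = 0.23
(B ⊙ ¬A) ⇒ C = min(1, 1 − 0.23 + 0.59) = min(1, 1.36) = 1.00
¬((B ⊙ ¬A) ⇒ C) = 1 − 1.00 = 0.00
C ⇒ ¬((B ⊙ ¬A) ⇒ C) = min(1, 1 − 0.59 + 0.00) = min(1, 0.41) = 0.41
¬B ∧ (C ⇒ ¬((B ⊙ ¬A) ⇒ C)) = min(0.69, 0.41) = 0.41

0.41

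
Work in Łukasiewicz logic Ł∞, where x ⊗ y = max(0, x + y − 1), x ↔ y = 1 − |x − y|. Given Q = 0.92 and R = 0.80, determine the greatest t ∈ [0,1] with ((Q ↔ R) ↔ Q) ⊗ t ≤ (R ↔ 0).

Q ↔ R = 1 − |0.92 − 0.80| = 1 − 0.12 = 0.88
(Q ↔ R) ↔ Q = 1 − |0.88 − 0.92| = 1 − 0.04 = 0.96
So the left factor is (Q ↔ R) ↔ Q = 0.96.
R ↔ 0 = 1 − |0.80 − 0.00| = 1 − 0.80 = 0.20
So the right-hand bound is R ↔ 0 = 0.20.
The residuum of the Łukasiewicz t-norm gives the supremum: min(1, 1 − 0.96 + 0.20).
1 − 0.96 + 0.20 = 0.24, so t = min(1, 0.24) = 0.24.
Check: 0.96 ⊗ 0.24 = max(0, 0.20) = 0.20 ≤ 0.20.

0.24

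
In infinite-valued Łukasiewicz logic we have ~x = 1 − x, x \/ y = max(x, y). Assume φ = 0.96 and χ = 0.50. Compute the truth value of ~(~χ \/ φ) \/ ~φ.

0.04

~χ = 1 − 0.50 = 0.50
~χ \/ φ = max(0.50, 0.96) = 0.96
~(~χ \/ φ) = 1 − 0.96 = 0.04
~φ = 1 − 0.96 = 0.04
~(~χ \/ φ) \/ ~φ = max(0.04, 0.04) = 0.04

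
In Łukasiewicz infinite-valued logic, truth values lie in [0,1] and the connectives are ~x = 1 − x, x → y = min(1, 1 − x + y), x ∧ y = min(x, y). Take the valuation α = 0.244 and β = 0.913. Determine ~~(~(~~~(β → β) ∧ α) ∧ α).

β → β = min(1, 1 − 0.913 + 0.913) = min(1, 1.000) = 1.000
~(β → β) = 1 − 1.000 = 0.000
~~(β → β) = 1 − 0.000 = 1.000
~~~(β → β) = 1 − 1.000 = 0.000
~~~(β → β) ∧ α = min(0.000, 0.244) = 0.000
~(~~~(β → β) ∧ α) = 1 − 0.000 = 1.000
~(~~~(β → β) ∧ α) ∧ α = min(1.000, 0.244) = 0.244
~(~(~~~(β → β) ∧ α) ∧ α) = 1 − 0.244 = 0.756
~~(~(~~~(β → β) ∧ α) ∧ α) = 1 − 0.756 = 0.244

0.244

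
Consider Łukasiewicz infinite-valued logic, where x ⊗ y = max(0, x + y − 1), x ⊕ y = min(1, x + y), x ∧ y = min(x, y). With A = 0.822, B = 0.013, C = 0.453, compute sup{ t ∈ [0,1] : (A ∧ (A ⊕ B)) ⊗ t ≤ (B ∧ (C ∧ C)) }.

A ⊕ B = min(1, 0.822 + 0.013) = min(1, 0.835) = 0.835
A ∧ (A ⊕ B) = min(0.822, 0.835) = 0.822
So the left factor is A ∧ (A ⊕ B) = 0.822.
C ∧ C = min(0.453, 0.453) = 0.453
B ∧ (C ∧ C) = min(0.013, 0.453) = 0.013
So the right-hand bound is B ∧ (C ∧ C) = 0.013.
The residuum of the Łukasiewicz t-norm gives the supremum: min(1, 1 − 0.822 + 0.013).
1 − 0.822 + 0.013 = 0.191, so t = min(1, 0.191) = 0.191.
Check: 0.822 ⊗ 0.191 = max(0, 0.013) = 0.013 ≤ 0.013.

0.191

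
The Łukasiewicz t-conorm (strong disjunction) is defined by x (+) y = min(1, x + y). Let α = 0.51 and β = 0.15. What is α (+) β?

α (+) β = min(1, 0.51 + 0.15) = min(1, 0.66) = 0.66
For comparison, the Gödel t-conorm max(x, y) would give 0.51.

0.66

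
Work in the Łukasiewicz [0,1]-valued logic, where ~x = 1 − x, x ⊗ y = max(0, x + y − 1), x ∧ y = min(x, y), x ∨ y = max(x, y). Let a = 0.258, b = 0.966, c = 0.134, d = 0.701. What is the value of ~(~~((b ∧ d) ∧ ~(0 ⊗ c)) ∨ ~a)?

0.258

b ∧ d = min(0.966, 0.701) = 0.701
0 ⊗ c = max(0, 0.000 + 0.134 − 1) = max(0, -0.866) = 0.000
~(0 ⊗ c) = 1 − 0.000 = 1.000
(b ∧ d) ∧ ~(0 ⊗ c) = min(0.701, 1.000) = 0.701
~((b ∧ d) ∧ ~(0 ⊗ c)) = 1 − 0.701 = 0.299
~~((b ∧ d) ∧ ~(0 ⊗ c)) = 1 − 0.299 = 0.701
~a = 1 − 0.258 = 0.742
~~((b ∧ d) ∧ ~(0 ⊗ c)) ∨ ~a = max(0.701, 0.742) = 0.742
~(~~((b ∧ d) ∧ ~(0 ⊗ c)) ∨ ~a) = 1 − 0.742 = 0.258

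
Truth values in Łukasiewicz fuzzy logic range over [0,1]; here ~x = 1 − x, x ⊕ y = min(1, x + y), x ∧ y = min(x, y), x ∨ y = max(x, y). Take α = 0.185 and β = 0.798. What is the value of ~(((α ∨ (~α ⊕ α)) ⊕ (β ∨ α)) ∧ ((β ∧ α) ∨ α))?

~α = 1 − 0.185 = 0.815
~α ⊕ α = min(1, 0.815 + 0.185) = min(1, 1.000) = 1.000
α ∨ (~α ⊕ α) = max(0.185, 1.000) = 1.000
β ∨ α = max(0.798, 0.185) = 0.798
(α ∨ (~α ⊕ α)) ⊕ (β ∨ α) = min(1, 1.000 + 0.798) = min(1, 1.798) = 1.000
β ∧ α = min(0.798, 0.185) = 0.185
(β ∧ α) ∨ α = max(0.185, 0.185) = 0.185
((α ∨ (~α ⊕ α)) ⊕ (β ∨ α)) ∧ ((β ∧ α) ∨ α) = min(1.000, 0.185) = 0.185
~(((α ∨ (~α ⊕ α)) ⊕ (β ∨ α)) ∧ ((β ∧ α) ∨ α)) = 1 − 0.185 = 0.815

0.815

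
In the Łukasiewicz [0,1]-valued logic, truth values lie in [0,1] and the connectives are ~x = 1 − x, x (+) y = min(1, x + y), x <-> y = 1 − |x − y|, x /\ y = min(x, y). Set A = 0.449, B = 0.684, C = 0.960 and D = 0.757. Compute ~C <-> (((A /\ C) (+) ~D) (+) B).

0.040

~C = 1 − 0.960 = 0.040
A /\ C = min(0.449, 0.960) = 0.449
~D = 1 − 0.757 = 0.243
(A /\ C) (+) ~D = min(1, 0.449 + 0.243) = min(1, 0.692) = 0.692
((A /\ C) (+) ~D) (+) B = min(1, 0.692 + 0.684) = min(1, 1.376) = 1.000
~C <-> (((A /\ C) (+) ~D) (+) B) = 1 − |0.040 − 1.000| = 1 − 0.960 = 0.040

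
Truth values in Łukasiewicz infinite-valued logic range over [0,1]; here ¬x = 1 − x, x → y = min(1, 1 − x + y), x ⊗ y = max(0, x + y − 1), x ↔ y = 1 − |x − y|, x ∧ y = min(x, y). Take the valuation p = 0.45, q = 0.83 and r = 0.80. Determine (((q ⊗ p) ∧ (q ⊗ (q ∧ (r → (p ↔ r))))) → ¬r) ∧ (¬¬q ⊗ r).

0.63

q ⊗ p = max(0, 0.83 + 0.45 − 1) = max(0, 0.28) = 0.28
p ↔ r = 1 − |0.45 − 0.80| = 1 − 0.35 = 0.65
r → (p ↔ r) = min(1, 1 − 0.80 + 0.65) = min(1, 0.85) = 0.85
q ∧ (r → (p ↔ r)) = min(0.83, 0.85) = 0.83
q ⊗ (q ∧ (r → (p ↔ r))) = max(0, 0.83 + 0.83 − 1) = max(0, 0.66) = 0.66
(q ⊗ p) ∧ (q ⊗ (q ∧ (r → (p ↔ r)))) = min(0.28, 0.66) = 0.28
¬r = 1 − 0.80 = 0.20
((q ⊗ p) ∧ (q ⊗ (q ∧ (r → (p ↔ r))))) → ¬r = min(1, 1 − 0.28 + 0.20) = min(1, 0.92) = 0.92
¬q = 1 − 0.83 = 0.17
¬¬q = 1 − 0.17 = 0.83
¬¬q ⊗ r = max(0, 0.83 + 0.80 − 1) = max(0, 0.63) = 0.63
(((q ⊗ p) ∧ (q ⊗ (q ∧ (r → (p ↔ r))))) → ¬r) ∧ (¬¬q ⊗ r) = min(0.92, 0.63) = 0.63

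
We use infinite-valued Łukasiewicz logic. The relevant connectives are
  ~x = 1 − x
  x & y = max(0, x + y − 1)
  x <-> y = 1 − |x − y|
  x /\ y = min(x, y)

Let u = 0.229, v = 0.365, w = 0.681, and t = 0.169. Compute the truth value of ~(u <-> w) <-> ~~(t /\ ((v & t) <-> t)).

u <-> w = 1 − |0.229 − 0.681| = 1 − 0.452 = 0.548
~(u <-> w) = 1 − 0.548 = 0.452
v & t = max(0, 0.365 + 0.169 − 1) = max(0, -0.466) = 0.000
(v & t) <-> t = 1 − |0.000 − 0.169| = 1 − 0.169 = 0.831
t /\ ((v & t) <-> t) = min(0.169, 0.831) = 0.169
~(t /\ ((v & t) <-> t)) = 1 − 0.169 = 0.831
~~(t /\ ((v & t) <-> t)) = 1 − 0.831 = 0.169
~(u <-> w) <-> ~~(t /\ ((v & t) <-> t)) = 1 − |0.452 − 0.169| = 1 − 0.283 = 0.717

0.717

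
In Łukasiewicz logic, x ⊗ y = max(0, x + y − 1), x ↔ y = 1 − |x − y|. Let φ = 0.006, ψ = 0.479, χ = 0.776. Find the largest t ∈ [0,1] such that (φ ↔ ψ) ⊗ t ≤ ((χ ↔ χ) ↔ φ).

φ ↔ ψ = 1 − |0.006 − 0.479| = 1 − 0.473 = 0.527
So the left factor is φ ↔ ψ = 0.527.
χ ↔ χ = 1 − |0.776 − 0.776| = 1 − 0.000 = 1.000
(χ ↔ χ) ↔ φ = 1 − |1.000 − 0.006| = 1 − 0.994 = 0.006
So the right-hand bound is (χ ↔ χ) ↔ φ = 0.006.
The residuum of the Łukasiewicz t-norm gives the supremum: min(1, 1 − 0.527 + 0.006).
1 − 0.527 + 0.006 = 0.479, so t = min(1, 0.479) = 0.479.
Check: 0.527 ⊗ 0.479 = max(0, 0.006) = 0.006 ≤ 0.006.

0.479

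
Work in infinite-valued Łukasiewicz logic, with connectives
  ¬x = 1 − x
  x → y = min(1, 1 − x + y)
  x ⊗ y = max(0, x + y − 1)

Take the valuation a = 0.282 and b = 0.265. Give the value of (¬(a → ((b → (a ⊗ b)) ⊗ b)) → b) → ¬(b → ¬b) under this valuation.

a ⊗ b = max(0, 0.282 + 0.265 − 1) = max(0, -0.453) = 0.000
b → (a ⊗ b) = min(1, 1 − 0.265 + 0.000) = min(1, 0.735) = 0.735
(b → (a ⊗ b)) ⊗ b = max(0, 0.735 + 0.265 − 1) = max(0, 0.000) = 0.000
a → ((b → (a ⊗ b)) ⊗ b) = min(1, 1 − 0.282 + 0.000) = min(1, 0.718) = 0.718
¬(a → ((b → (a ⊗ b)) ⊗ b)) = 1 − 0.718 = 0.282
¬(a → ((b → (a ⊗ b)) ⊗ b)) → b = min(1, 1 − 0.282 + 0.265) = min(1, 0.983) = 0.983
¬b = 1 − 0.265 = 0.735
b → ¬b = min(1, 1 − 0.265 + 0.735) = min(1, 1.470) = 1.000
¬(b → ¬b) = 1 − 1.000 = 0.000
(¬(a → ((b → (a ⊗ b)) ⊗ b)) → b) → ¬(b → ¬b) = min(1, 1 − 0.983 + 0.000) = min(1, 0.017) = 0.017

0.017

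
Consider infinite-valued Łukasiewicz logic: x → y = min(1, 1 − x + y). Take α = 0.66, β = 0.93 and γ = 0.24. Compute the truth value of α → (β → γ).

0.65

β → γ = min(1, 1 − 0.93 + 0.24) = min(1, 0.31) = 0.31
α → (β → γ) = min(1, 1 − 0.66 + 0.31) = min(1, 0.65) = 0.65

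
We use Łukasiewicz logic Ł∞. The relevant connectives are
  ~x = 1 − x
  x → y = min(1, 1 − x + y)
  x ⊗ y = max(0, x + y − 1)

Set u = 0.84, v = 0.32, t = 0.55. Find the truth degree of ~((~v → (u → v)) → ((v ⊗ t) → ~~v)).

0.00

~v = 1 − 0.32 = 0.68
u → v = min(1, 1 − 0.84 + 0.32) = min(1, 0.48) = 0.48
~v → (u → v) = min(1, 1 − 0.68 + 0.48) = min(1, 0.80) = 0.80
v ⊗ t = max(0, 0.32 + 0.55 − 1) = max(0, -0.13) = 0.00
~~v = 1 − 0.68 = 0.32
(v ⊗ t) → ~~v = min(1, 1 − 0.00 + 0.32) = min(1, 1.32) = 1.00
(~v → (u → v)) → ((v ⊗ t) → ~~v) = min(1, 1 − 0.80 + 1.00) = min(1, 1.20) = 1.00
~((~v → (u → v)) → ((v ⊗ t) → ~~v)) = 1 − 1.00 = 0.00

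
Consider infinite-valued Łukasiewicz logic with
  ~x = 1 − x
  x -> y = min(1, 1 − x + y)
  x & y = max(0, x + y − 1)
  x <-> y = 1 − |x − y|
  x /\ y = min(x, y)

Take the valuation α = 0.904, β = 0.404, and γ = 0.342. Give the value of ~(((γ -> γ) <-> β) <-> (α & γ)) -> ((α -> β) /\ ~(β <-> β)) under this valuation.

γ -> γ = min(1, 1 − 0.342 + 0.342) = min(1, 1.000) = 1.000
(γ -> γ) <-> β = 1 − |1.000 − 0.404| = 1 − 0.596 = 0.404
α & γ = max(0, 0.904 + 0.342 − 1) = max(0, 0.246) = 0.246
((γ -> γ) <-> β) <-> (α & γ) = 1 − |0.404 − 0.246| = 1 − 0.158 = 0.842
~(((γ -> γ) <-> β) <-> (α & γ)) = 1 − 0.842 = 0.158
α -> β = min(1, 1 − 0.904 + 0.404) = min(1, 0.500) = 0.500
β <-> β = 1 − |0.404 − 0.404| = 1 − 0.000 = 1.000
~(β <-> β) = 1 − 1.000 = 0.000
(α -> β) /\ ~(β <-> β) = min(0.500, 0.000) = 0.000
~(((γ -> γ) <-> β) <-> (α & γ)) -> ((α -> β) /\ ~(β <-> β)) = min(1, 1 − 0.158 + 0.000) = min(1, 0.842) = 0.842

0.842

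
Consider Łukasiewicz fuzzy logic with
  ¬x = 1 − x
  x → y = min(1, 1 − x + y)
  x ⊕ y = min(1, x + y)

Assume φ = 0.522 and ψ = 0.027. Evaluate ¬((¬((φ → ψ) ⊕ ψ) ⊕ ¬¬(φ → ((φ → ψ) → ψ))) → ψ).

0.973

φ → ψ = min(1, 1 − 0.522 + 0.027) = min(1, 0.505) = 0.505
(φ → ψ) ⊕ ψ = min(1, 0.505 + 0.027) = min(1, 0.532) = 0.532
¬((φ → ψ) ⊕ ψ) = 1 − 0.532 = 0.468
(φ → ψ) → ψ = min(1, 1 − 0.505 + 0.027) = min(1, 0.522) = 0.522
φ → ((φ → ψ) → ψ) = min(1, 1 − 0.522 + 0.522) = min(1, 1.000) = 1.000
¬(φ → ((φ → ψ) → ψ)) = 1 − 1.000 = 0.000
¬¬(φ → ((φ → ψ) → ψ)) = 1 − 0.000 = 1.000
¬((φ → ψ) ⊕ ψ) ⊕ ¬¬(φ → ((φ → ψ) → ψ)) = min(1, 0.468 + 1.000) = min(1, 1.468) = 1.000
(¬((φ → ψ) ⊕ ψ) ⊕ ¬¬(φ → ((φ → ψ) → ψ))) → ψ = min(1, 1 − 1.000 + 0.027) = min(1, 0.027) = 0.027
¬((¬((φ → ψ) ⊕ ψ) ⊕ ¬¬(φ → ((φ → ψ) → ψ))) → ψ) = 1 − 0.027 = 0.973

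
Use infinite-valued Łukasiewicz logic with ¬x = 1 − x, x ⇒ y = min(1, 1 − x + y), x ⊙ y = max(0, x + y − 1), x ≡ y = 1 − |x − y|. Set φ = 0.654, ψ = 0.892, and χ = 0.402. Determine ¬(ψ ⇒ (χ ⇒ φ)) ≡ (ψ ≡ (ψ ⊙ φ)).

0.346

χ ⇒ φ = min(1, 1 − 0.402 + 0.654) = min(1, 1.252) = 1.000
ψ ⇒ (χ ⇒ φ) = min(1, 1 − 0.892 + 1.000) = min(1, 1.108) = 1.000
¬(ψ ⇒ (χ ⇒ φ)) = 1 − 1.000 = 0.000
ψ ⊙ φ = max(0, 0.892 + 0.654 − 1) = max(0, 0.546) = 0.546
ψ ≡ (ψ ⊙ φ) = 1 − |0.892 − 0.546| = 1 − 0.346 = 0.654
¬(ψ ⇒ (χ ⇒ φ)) ≡ (ψ ≡ (ψ ⊙ φ)) = 1 − |0.000 − 0.654| = 1 − 0.654 = 0.346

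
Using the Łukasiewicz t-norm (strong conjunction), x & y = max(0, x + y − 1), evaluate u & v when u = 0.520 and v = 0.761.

u & v = max(0, 0.520 + 0.761 − 1) = max(0, 0.281) = 0.281
For comparison, the Gödel (minimum) t-norm min(x, y) would give 0.520.

0.281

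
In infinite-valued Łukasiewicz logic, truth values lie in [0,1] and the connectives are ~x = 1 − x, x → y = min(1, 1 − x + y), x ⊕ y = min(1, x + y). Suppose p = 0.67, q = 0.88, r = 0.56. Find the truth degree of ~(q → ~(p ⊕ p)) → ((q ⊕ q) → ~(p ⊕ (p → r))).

0.12

p ⊕ p = min(1, 0.67 + 0.67) = min(1, 1.34) = 1.00
~(p ⊕ p) = 1 − 1.00 = 0.00
q → ~(p ⊕ p) = min(1, 1 − 0.88 + 0.00) = min(1, 0.12) = 0.12
~(q → ~(p ⊕ p)) = 1 − 0.12 = 0.88
q ⊕ q = min(1, 0.88 + 0.88) = min(1, 1.76) = 1.00
p → r = min(1, 1 − 0.67 + 0.56) = min(1, 0.89) = 0.89
p ⊕ (p → r) = min(1, 0.67 + 0.89) = min(1, 1.56) = 1.00
~(p ⊕ (p → r)) = 1 − 1.00 = 0.00
(q ⊕ q) → ~(p ⊕ (p → r)) = min(1, 1 − 1.00 + 0.00) = min(1, 0.00) = 0.00
~(q → ~(p ⊕ p)) → ((q ⊕ q) → ~(p ⊕ (p → r))) = min(1, 1 − 0.88 + 0.00) = min(1, 0.12) = 0.12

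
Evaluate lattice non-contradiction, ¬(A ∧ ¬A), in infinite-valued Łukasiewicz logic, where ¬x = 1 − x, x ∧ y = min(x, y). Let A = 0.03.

0.97

¬A = 1 − 0.03 = 0.97
A ∧ ¬A = min(0.03, 0.97) = 0.03
¬(A ∧ ¬A) = 1 − 0.03 = 0.97
(The value 0.97 < 1 shows this instance is not satisfied; not a Ł∞-tautology — its value is 1 − min(a, 1−a).)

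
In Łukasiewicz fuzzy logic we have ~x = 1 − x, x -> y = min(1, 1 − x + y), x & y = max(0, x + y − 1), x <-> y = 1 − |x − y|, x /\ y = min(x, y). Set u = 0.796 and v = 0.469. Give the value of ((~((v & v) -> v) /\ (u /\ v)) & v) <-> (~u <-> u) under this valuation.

v & v = max(0, 0.469 + 0.469 − 1) = max(0, -0.062) = 0.000
(v & v) -> v = min(1, 1 − 0.000 + 0.469) = min(1, 1.469) = 1.000
~((v & v) -> v) = 1 − 1.000 = 0.000
u /\ v = min(0.796, 0.469) = 0.469
~((v & v) -> v) /\ (u /\ v) = min(0.000, 0.469) = 0.000
(~((v & v) -> v) /\ (u /\ v)) & v = max(0, 0.000 + 0.469 − 1) = max(0, -0.531) = 0.000
~u = 1 − 0.796 = 0.204
~u <-> u = 1 − |0.204 − 0.796| = 1 − 0.592 = 0.408
((~((v & v) -> v) /\ (u /\ v)) & v) <-> (~u <-> u) = 1 − |0.000 − 0.408| = 1 − 0.408 = 0.592

0.592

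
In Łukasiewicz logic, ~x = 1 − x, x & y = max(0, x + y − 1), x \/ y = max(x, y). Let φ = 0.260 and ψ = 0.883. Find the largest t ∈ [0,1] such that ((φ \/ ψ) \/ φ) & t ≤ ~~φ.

0.377

φ \/ ψ = max(0.260, 0.883) = 0.883
(φ \/ ψ) \/ φ = max(0.883, 0.260) = 0.883
So the left factor is (φ \/ ψ) \/ φ = 0.883.
~φ = 1 − 0.260 = 0.740
~~φ = 1 − 0.740 = 0.260
So the right-hand bound is ~~φ = 0.260.
The residuum of the Łukasiewicz t-norm gives the supremum: min(1, 1 − 0.883 + 0.260).
1 − 0.883 + 0.260 = 0.377, so t = min(1, 0.377) = 0.377.
Check: 0.883 & 0.377 = max(0, 0.260) = 0.260 ≤ 0.260.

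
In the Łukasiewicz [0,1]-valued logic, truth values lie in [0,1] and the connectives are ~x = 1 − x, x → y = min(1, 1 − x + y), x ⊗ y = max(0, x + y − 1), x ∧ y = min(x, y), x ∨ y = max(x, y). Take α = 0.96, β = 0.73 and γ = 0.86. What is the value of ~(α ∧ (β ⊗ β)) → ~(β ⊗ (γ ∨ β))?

β ⊗ β = max(0, 0.73 + 0.73 − 1) = max(0, 0.46) = 0.46
α ∧ (β ⊗ β) = min(0.96, 0.46) = 0.46
~(α ∧ (β ⊗ β)) = 1 − 0.46 = 0.54
γ ∨ β = max(0.86, 0.73) = 0.86
β ⊗ (γ ∨ β) = max(0, 0.73 + 0.86 − 1) = max(0, 0.59) = 0.59
~(β ⊗ (γ ∨ β)) = 1 − 0.59 = 0.41
~(α ∧ (β ⊗ β)) → ~(β ⊗ (γ ∨ β)) = min(1, 1 − 0.54 + 0.41) = min(1, 0.87) = 0.87

0.87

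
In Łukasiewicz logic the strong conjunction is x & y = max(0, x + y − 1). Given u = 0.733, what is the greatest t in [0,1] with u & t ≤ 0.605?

0.872

The residuum of the Łukasiewicz t-norm gives the supremum: min(1, 1 − 0.733 + 0.605).
1 − 0.733 + 0.605 = 0.872, so t = min(1, 0.872) = 0.872.
Check: 0.733 & 0.872 = max(0, 0.605) = 0.605 ≤ 0.605.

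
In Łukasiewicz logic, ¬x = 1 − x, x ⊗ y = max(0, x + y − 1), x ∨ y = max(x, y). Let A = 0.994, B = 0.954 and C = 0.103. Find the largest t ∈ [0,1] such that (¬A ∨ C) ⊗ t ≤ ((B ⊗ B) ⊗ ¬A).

¬A = 1 − 0.994 = 0.006
¬A ∨ C = max(0.006, 0.103) = 0.103
So the left factor is ¬A ∨ C = 0.103.
B ⊗ B = max(0, 0.954 + 0.954 − 1) = max(0, 0.908) = 0.908
(B ⊗ B) ⊗ ¬A = max(0, 0.908 + 0.006 − 1) = max(0, -0.086) = 0.000
So the right-hand bound is (B ⊗ B) ⊗ ¬A = 0.000.
The residuum of the Łukasiewicz t-norm gives the supremum: min(1, 1 − 0.103 + 0.000).
1 − 0.103 + 0.000 = 0.897, so t = min(1, 0.897) = 0.897.
Check: 0.103 ⊗ 0.897 = max(0, 0.000) = 0.000 ≤ 0.000.

0.897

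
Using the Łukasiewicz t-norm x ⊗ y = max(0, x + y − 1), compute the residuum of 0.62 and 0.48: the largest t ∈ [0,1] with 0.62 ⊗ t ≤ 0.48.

0.86

The residuum of the Łukasiewicz t-norm gives the supremum: min(1, 1 − 0.62 + 0.48).
1 − 0.62 + 0.48 = 0.86, so t = min(1, 0.86) = 0.86.
Check: 0.62 ⊗ 0.86 = max(0, 0.48) = 0.48 ≤ 0.48.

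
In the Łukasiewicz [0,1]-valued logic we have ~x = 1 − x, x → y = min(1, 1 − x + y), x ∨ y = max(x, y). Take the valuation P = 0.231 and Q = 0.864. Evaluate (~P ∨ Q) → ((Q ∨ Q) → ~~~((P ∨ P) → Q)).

0.272

~P = 1 − 0.231 = 0.769
~P ∨ Q = max(0.769, 0.864) = 0.864
Q ∨ Q = max(0.864, 0.864) = 0.864
P ∨ P = max(0.231, 0.231) = 0.231
(P ∨ P) → Q = min(1, 1 − 0.231 + 0.864) = min(1, 1.633) = 1.000
~((P ∨ P) → Q) = 1 − 1.000 = 0.000
~~((P ∨ P) → Q) = 1 − 0.000 = 1.000
~~~((P ∨ P) → Q) = 1 − 1.000 = 0.000
(Q ∨ Q) → ~~~((P ∨ P) → Q) = min(1, 1 − 0.864 + 0.000) = min(1, 0.136) = 0.136
(~P ∨ Q) → ((Q ∨ Q) → ~~~((P ∨ P) → Q)) = min(1, 1 − 0.864 + 0.136) = min(1, 0.272) = 0.272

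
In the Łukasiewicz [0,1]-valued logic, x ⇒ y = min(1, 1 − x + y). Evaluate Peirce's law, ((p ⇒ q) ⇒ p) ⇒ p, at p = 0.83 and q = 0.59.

p ⇒ q = min(1, 1 − 0.83 + 0.59) = min(1, 0.76) = 0.76
(p ⇒ q) ⇒ p = min(1, 1 − 0.76 + 0.83) = min(1, 1.07) = 1.00
((p ⇒ q) ⇒ p) ⇒ p = min(1, 1 − 1.00 + 0.83) = min(1, 0.83) = 0.83
(The value 0.83 < 1 shows this instance is not satisfied; not a Ł∞-tautology in general.)

0.83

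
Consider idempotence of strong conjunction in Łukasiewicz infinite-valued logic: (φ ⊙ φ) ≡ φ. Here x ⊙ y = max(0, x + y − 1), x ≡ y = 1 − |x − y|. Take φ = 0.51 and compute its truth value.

0.51

φ ⊙ φ = max(0, 0.51 + 0.51 − 1) = max(0, 0.02) = 0.02
(φ ⊙ φ) ≡ φ = 1 − |0.02 − 0.51| = 1 − 0.49 = 0.51
(The value 0.51 < 1 shows this instance is not satisfied; fails in Ł∞ since a ⊗ a = max(0, 2a−1) ≠ a in general.)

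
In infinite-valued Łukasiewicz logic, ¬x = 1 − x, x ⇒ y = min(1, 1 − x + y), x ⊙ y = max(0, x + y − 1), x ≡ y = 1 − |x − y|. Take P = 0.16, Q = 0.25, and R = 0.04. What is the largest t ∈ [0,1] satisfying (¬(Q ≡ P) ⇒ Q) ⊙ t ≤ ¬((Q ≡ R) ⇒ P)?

Q ≡ P = 1 − |0.25 − 0.16| = 1 − 0.09 = 0.91
¬(Q ≡ P) = 1 − 0.91 = 0.09
¬(Q ≡ P) ⇒ Q = min(1, 1 − 0.09 + 0.25) = min(1, 1.16) = 1.00
So the left factor is ¬(Q ≡ P) ⇒ Q = 1.00.
Q ≡ R = 1 − |0.25 − 0.04| = 1 − 0.21 = 0.79
(Q ≡ R) ⇒ P = min(1, 1 − 0.79 + 0.16) = min(1, 0.37) = 0.37
¬((Q ≡ R) ⇒ P) = 1 − 0.37 = 0.63
So the right-hand bound is ¬((Q ≡ R) ⇒ P) = 0.63.
The residuum of the Łukasiewicz t-norm gives the supremum: min(1, 1 − 1.00 + 0.63).
1 − 1.00 + 0.63 = 0.63, so t = min(1, 0.63) = 0.63.
Check: 1.00 ⊙ 0.63 = max(0, 0.63) = 0.63 ≤ 0.63.

0.63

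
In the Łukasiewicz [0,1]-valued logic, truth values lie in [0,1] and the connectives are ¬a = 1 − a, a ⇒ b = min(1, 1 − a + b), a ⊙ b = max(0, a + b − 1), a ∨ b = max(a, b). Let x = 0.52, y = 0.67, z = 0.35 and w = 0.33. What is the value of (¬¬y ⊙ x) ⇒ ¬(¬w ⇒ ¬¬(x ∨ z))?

0.96

¬y = 1 − 0.67 = 0.33
¬¬y = 1 − 0.33 = 0.67
¬¬y ⊙ x = max(0, 0.67 + 0.52 − 1) = max(0, 0.19) = 0.19
¬w = 1 − 0.33 = 0.67
x ∨ z = max(0.52, 0.35) = 0.52
¬(x ∨ z) = 1 − 0.52 = 0.48
¬¬(x ∨ z) = 1 − 0.48 = 0.52
¬w ⇒ ¬¬(x ∨ z) = min(1, 1 − 0.67 + 0.52) = min(1, 0.85) = 0.85
¬(¬w ⇒ ¬¬(x ∨ z)) = 1 − 0.85 = 0.15
(¬¬y ⊙ x) ⇒ ¬(¬w ⇒ ¬¬(x ∨ z)) = min(1, 1 − 0.19 + 0.15) = min(1, 0.96) = 0.96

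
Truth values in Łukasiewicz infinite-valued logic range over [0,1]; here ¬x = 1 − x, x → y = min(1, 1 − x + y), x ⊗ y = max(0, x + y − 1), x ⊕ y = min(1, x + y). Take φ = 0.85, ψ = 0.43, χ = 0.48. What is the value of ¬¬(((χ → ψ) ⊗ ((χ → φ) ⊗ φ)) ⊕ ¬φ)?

0.95

χ → ψ = min(1, 1 − 0.48 + 0.43) = min(1, 0.95) = 0.95
χ → φ = min(1, 1 − 0.48 + 0.85) = min(1, 1.37) = 1.00
(χ → φ) ⊗ φ = max(0, 1.00 + 0.85 − 1) = max(0, 0.85) = 0.85
(χ → ψ) ⊗ ((χ → φ) ⊗ φ) = max(0, 0.95 + 0.85 − 1) = max(0, 0.80) = 0.80
¬φ = 1 − 0.85 = 0.15
((χ → ψ) ⊗ ((χ → φ) ⊗ φ)) ⊕ ¬φ = min(1, 0.80 + 0.15) = min(1, 0.95) = 0.95
¬(((χ → ψ) ⊗ ((χ → φ) ⊗ φ)) ⊕ ¬φ) = 1 − 0.95 = 0.05
¬¬(((χ → ψ) ⊗ ((χ → φ) ⊗ φ)) ⊕ ¬φ) = 1 − 0.05 = 0.95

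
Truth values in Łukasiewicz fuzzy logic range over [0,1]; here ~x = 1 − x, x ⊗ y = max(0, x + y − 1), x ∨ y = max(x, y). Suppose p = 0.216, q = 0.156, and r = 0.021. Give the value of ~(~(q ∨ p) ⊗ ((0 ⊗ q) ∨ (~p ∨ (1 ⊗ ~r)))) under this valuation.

0.237

q ∨ p = max(0.156, 0.216) = 0.216
~(q ∨ p) = 1 − 0.216 = 0.784
0 ⊗ q = max(0, 0.000 + 0.156 − 1) = max(0, -0.844) = 0.000
~p = 1 − 0.216 = 0.784
~r = 1 − 0.021 = 0.979
1 ⊗ ~r = max(0, 1.000 + 0.979 − 1) = max(0, 0.979) = 0.979
~p ∨ (1 ⊗ ~r) = max(0.784, 0.979) = 0.979
(0 ⊗ q) ∨ (~p ∨ (1 ⊗ ~r)) = max(0.000, 0.979) = 0.979
~(q ∨ p) ⊗ ((0 ⊗ q) ∨ (~p ∨ (1 ⊗ ~r))) = max(0, 0.784 + 0.979 − 1) = max(0, 0.763) = 0.763
~(~(q ∨ p) ⊗ ((0 ⊗ q) ∨ (~p ∨ (1 ⊗ ~r)))) = 1 − 0.763 = 0.237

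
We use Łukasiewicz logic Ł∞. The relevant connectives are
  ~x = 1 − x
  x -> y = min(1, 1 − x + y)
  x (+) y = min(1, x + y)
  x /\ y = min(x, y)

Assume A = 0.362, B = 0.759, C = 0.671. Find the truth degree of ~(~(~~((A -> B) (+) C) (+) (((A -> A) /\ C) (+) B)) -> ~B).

A -> B = min(1, 1 − 0.362 + 0.759) = min(1, 1.397) = 1.000
(A -> B) (+) C = min(1, 1.000 + 0.671) = min(1, 1.671) = 1.000
~((A -> B) (+) C) = 1 − 1.000 = 0.000
~~((A -> B) (+) C) = 1 − 0.000 = 1.000
A -> A = min(1, 1 − 0.362 + 0.362) = min(1, 1.000) = 1.000
(A -> A) /\ C = min(1.000, 0.671) = 0.671
((A -> A) /\ C) (+) B = min(1, 0.671 + 0.759) = min(1, 1.430) = 1.000
~~((A -> B) (+) C) (+) (((A -> A) /\ C) (+) B) = min(1, 1.000 + 1.000) = min(1, 2.000) = 1.000
~(~~((A -> B) (+) C) (+) (((A -> A) /\ C) (+) B)) = 1 − 1.000 = 0.000
~B = 1 − 0.759 = 0.241
~(~~((A -> B) (+) C) (+) (((A -> A) /\ C) (+) B)) -> ~B = min(1, 1 − 0.000 + 0.241) = min(1, 1.241) = 1.000
~(~(~~((A -> B) (+) C) (+) (((A -> A) /\ C) (+) B)) -> ~B) = 1 − 1.000 = 0.000

0.000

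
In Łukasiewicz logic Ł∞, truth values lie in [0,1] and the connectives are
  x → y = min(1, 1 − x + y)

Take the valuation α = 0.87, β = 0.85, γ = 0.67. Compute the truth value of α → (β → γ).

β → γ = min(1, 1 − 0.85 + 0.67) = min(1, 0.82) = 0.82
α → (β → γ) = min(1, 1 − 0.87 + 0.82) = min(1, 0.95) = 0.95

0.95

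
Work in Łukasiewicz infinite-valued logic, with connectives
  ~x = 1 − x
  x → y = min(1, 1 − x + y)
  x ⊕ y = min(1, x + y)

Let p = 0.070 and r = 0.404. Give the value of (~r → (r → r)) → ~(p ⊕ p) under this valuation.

0.860

~r = 1 − 0.404 = 0.596
r → r = min(1, 1 − 0.404 + 0.404) = min(1, 1.000) = 1.000
~r → (r → r) = min(1, 1 − 0.596 + 1.000) = min(1, 1.404) = 1.000
p ⊕ p = min(1, 0.070 + 0.070) = min(1, 0.140) = 0.140
~(p ⊕ p) = 1 − 0.140 = 0.860
(~r → (r → r)) → ~(p ⊕ p) = min(1, 1 − 1.000 + 0.860) = min(1, 0.860) = 0.860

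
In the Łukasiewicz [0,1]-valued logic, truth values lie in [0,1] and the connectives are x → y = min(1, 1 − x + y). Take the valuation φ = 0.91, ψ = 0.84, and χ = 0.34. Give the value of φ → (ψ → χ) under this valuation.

0.59

ψ → χ = min(1, 1 − 0.84 + 0.34) = min(1, 0.50) = 0.50
φ → (ψ → χ) = min(1, 1 − 0.91 + 0.50) = min(1, 0.59) = 0.59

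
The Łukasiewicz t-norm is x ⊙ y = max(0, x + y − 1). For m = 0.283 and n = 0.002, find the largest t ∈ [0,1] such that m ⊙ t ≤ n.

0.719

The residuum of the Łukasiewicz t-norm gives the supremum: min(1, 1 − 0.283 + 0.002).
1 − 0.283 + 0.002 = 0.719, so t = min(1, 0.719) = 0.719.
Check: 0.283 ⊙ 0.719 = max(0, 0.002) = 0.002 ≤ 0.002.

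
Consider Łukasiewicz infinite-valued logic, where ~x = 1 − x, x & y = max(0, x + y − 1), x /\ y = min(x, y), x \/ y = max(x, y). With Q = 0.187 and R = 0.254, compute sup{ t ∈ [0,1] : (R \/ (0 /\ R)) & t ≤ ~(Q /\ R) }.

0 /\ R = min(0.000, 0.254) = 0.000
R \/ (0 /\ R) = max(0.254, 0.000) = 0.254
So the left factor is R \/ (0 /\ R) = 0.254.
Q /\ R = min(0.187, 0.254) = 0.187
~(Q /\ R) = 1 − 0.187 = 0.813
So the right-hand bound is ~(Q /\ R) = 0.813.
The residuum of the Łukasiewicz t-norm gives the supremum: min(1, 1 − 0.254 + 0.813).
1 − 0.254 + 0.813 = 1.559, so t = min(1, 1.559) = 1.000.
Check: 0.254 & 1.000 = max(0, 0.254) = 0.254 ≤ 0.813.

1.000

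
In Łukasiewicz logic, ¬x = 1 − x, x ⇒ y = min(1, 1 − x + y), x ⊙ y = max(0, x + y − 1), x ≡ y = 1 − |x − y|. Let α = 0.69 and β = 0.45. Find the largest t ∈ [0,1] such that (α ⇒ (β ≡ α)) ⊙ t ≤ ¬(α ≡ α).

0.00

β ≡ α = 1 − |0.45 − 0.69| = 1 − 0.24 = 0.76
α ⇒ (β ≡ α) = min(1, 1 − 0.69 + 0.76) = min(1, 1.07) = 1.00
So the left factor is α ⇒ (β ≡ α) = 1.00.
α ≡ α = 1 − |0.69 − 0.69| = 1 − 0.00 = 1.00
¬(α ≡ α) = 1 − 1.00 = 0.00
So the right-hand bound is ¬(α ≡ α) = 0.00.
The residuum of the Łukasiewicz t-norm gives the supremum: min(1, 1 − 1.00 + 0.00).
1 − 1.00 + 0.00 = 0.00, so t = min(1, 0.00) = 0.00.
Check: 1.00 ⊙ 0.00 = max(0, 0.00) = 0.00 ≤ 0.00.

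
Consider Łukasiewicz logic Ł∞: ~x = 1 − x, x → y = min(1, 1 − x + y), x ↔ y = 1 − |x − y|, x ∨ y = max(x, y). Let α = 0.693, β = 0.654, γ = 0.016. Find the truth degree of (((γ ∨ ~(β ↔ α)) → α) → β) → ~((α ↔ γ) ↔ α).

β ↔ α = 1 − |0.654 − 0.693| = 1 − 0.039 = 0.961
~(β ↔ α) = 1 − 0.961 = 0.039
γ ∨ ~(β ↔ α) = max(0.016, 0.039) = 0.039
(γ ∨ ~(β ↔ α)) → α = min(1, 1 − 0.039 + 0.693) = min(1, 1.654) = 1.000
((γ ∨ ~(β ↔ α)) → α) → β = min(1, 1 − 1.000 + 0.654) = min(1, 0.654) = 0.654
α ↔ γ = 1 − |0.693 − 0.016| = 1 − 0.677 = 0.323
(α ↔ γ) ↔ α = 1 − |0.323 − 0.693| = 1 − 0.370 = 0.630
~((α ↔ γ) ↔ α) = 1 − 0.630 = 0.370
(((γ ∨ ~(β ↔ α)) → α) → β) → ~((α ↔ γ) ↔ α) = min(1, 1 − 0.654 + 0.370) = min(1, 0.716) = 0.716

0.716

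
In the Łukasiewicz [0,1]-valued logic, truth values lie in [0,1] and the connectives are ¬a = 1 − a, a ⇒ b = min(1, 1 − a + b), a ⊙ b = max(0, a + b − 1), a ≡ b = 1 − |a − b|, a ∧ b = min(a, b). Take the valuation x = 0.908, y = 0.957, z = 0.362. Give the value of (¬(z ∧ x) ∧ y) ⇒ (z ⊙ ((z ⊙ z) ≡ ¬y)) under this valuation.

0.681

z ∧ x = min(0.362, 0.908) = 0.362
¬(z ∧ x) = 1 − 0.362 = 0.638
¬(z ∧ x) ∧ y = min(0.638, 0.957) = 0.638
z ⊙ z = max(0, 0.362 + 0.362 − 1) = max(0, -0.276) = 0.000
¬y = 1 − 0.957 = 0.043
(z ⊙ z) ≡ ¬y = 1 − |0.000 − 0.043| = 1 − 0.043 = 0.957
z ⊙ ((z ⊙ z) ≡ ¬y) = max(0, 0.362 + 0.957 − 1) = max(0, 0.319) = 0.319
(¬(z ∧ x) ∧ y) ⇒ (z ⊙ ((z ⊙ z) ≡ ¬y)) = min(1, 1 − 0.638 + 0.319) = min(1, 0.681) = 0.681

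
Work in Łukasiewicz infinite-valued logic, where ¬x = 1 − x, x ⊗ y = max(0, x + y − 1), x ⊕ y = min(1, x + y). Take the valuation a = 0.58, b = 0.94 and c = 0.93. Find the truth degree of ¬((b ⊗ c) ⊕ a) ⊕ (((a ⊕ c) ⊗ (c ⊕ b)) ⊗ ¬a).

0.42

b ⊗ c = max(0, 0.94 + 0.93 − 1) = max(0, 0.87) = 0.87
(b ⊗ c) ⊕ a = min(1, 0.87 + 0.58) = min(1, 1.45) = 1.00
¬((b ⊗ c) ⊕ a) = 1 − 1.00 = 0.00
a ⊕ c = min(1, 0.58 + 0.93) = min(1, 1.51) = 1.00
c ⊕ b = min(1, 0.93 + 0.94) = min(1, 1.87) = 1.00
(a ⊕ c) ⊗ (c ⊕ b) = max(0, 1.00 + 1.00 − 1) = max(0, 1.00) = 1.00
¬a = 1 − 0.58 = 0.42
((a ⊕ c) ⊗ (c ⊕ b)) ⊗ ¬a = max(0, 1.00 + 0.42 − 1) = max(0, 0.42) = 0.42
¬((b ⊗ c) ⊕ a) ⊕ (((a ⊕ c) ⊗ (c ⊕ b)) ⊗ ¬a) = min(1, 0.00 + 0.42) = min(1, 0.42) = 0.42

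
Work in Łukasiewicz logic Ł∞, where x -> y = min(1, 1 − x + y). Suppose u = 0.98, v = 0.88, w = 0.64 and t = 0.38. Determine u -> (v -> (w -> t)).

w -> t = min(1, 1 − 0.64 + 0.38) = min(1, 0.74) = 0.74
v -> (w -> t) = min(1, 1 − 0.88 + 0.74) = min(1, 0.86) = 0.86
u -> (v -> (w -> t)) = min(1, 1 − 0.98 + 0.86) = min(1, 0.88) = 0.88

0.88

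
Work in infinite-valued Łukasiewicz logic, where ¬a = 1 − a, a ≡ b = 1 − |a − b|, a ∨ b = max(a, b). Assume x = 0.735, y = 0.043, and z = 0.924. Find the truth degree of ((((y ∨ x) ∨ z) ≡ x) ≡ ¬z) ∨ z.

0.924

y ∨ x = max(0.043, 0.735) = 0.735
(y ∨ x) ∨ z = max(0.735, 0.924) = 0.924
((y ∨ x) ∨ z) ≡ x = 1 − |0.924 − 0.735| = 1 − 0.189 = 0.811
¬z = 1 − 0.924 = 0.076
(((y ∨ x) ∨ z) ≡ x) ≡ ¬z = 1 − |0.811 − 0.076| = 1 − 0.735 = 0.265
((((y ∨ x) ∨ z) ≡ x) ≡ ¬z) ∨ z = max(0.265, 0.924) = 0.924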